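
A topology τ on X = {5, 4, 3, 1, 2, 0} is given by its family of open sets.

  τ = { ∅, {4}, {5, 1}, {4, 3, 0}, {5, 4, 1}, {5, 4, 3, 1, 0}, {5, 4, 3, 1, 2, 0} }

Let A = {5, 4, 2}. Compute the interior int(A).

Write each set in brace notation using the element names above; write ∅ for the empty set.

{4}

open subsets of A: ∅, {4}; so int(A) = {4}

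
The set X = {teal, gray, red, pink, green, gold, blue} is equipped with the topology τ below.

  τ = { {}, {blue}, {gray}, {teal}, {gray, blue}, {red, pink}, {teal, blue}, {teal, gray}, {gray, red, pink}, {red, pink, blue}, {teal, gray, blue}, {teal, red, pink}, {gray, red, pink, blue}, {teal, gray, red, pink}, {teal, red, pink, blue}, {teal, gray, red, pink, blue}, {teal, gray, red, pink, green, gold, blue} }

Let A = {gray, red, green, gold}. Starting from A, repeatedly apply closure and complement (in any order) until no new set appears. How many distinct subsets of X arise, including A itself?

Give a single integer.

10

X∖A={teal, pink, blue}, int(X∖A)={teal, blue}, hence cl(A)={gray, red, pink, green, gold}
Orbit (k=closure, c=complement):
  1. A     = {gray, red, green, gold}
  2. kA    = {gray, red, pink, green, gold}
  3. cA    = {teal, pink, blue}
  4. ckA   = {teal, blue}
  5. kcA   = {teal, red, pink, green, gold, blue}
  6. kckA  = {teal, green, gold, blue}
  7. ckcA  = {gray}
  8. ckckA = {gray, red, pink}
  9. kckcA = {gray, green, gold}
  10. ckckcA = {teal, red, pink, blue}
(closed under both — stop)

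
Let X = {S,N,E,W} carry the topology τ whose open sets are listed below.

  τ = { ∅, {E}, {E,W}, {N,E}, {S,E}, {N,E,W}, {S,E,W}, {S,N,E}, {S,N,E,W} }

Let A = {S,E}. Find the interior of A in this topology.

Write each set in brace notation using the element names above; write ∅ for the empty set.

open subsets of A: ∅, {E}, {S,E}; so int(A) = {S,E}

{S,E}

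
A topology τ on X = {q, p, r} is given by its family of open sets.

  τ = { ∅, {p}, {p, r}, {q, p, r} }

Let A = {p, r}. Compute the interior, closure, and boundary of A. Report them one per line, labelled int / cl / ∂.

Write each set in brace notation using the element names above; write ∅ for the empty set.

open subsets of A: ∅, {p}, {p, r}; so int(A) = {p, r}
closure: X∖int(X∖A) = X∖∅ = {q, p, r}
∂A = {q, p, r} minus {p, r} = {q}

int(A) = {p, r}
cl(A)  = {q, p, r}
∂A     = {q}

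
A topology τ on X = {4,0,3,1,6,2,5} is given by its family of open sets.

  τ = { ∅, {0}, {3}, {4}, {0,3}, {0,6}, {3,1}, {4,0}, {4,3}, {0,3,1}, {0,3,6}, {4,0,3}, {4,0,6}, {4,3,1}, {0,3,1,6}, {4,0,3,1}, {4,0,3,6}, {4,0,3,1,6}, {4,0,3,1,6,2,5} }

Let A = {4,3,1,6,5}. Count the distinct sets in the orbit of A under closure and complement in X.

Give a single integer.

cl via duality: int({0,2}) = {0}, so X∖{0} = {4,3,1,6,2,5}
Write k for closure, c for complement:
  1. A     = {4,3,1,6,5}
  2. kA    = {4,3,1,6,2,5}
  3. cA    = {0,2}
  4. ckA   = {0}
  5. kcA   = {0,6,2,5}
  6. ckcA  = {4,3,1}
  7. kckcA = {4,3,1,2,5}
  8. ckckcA = {0,6}
applying k or c yields no new set

8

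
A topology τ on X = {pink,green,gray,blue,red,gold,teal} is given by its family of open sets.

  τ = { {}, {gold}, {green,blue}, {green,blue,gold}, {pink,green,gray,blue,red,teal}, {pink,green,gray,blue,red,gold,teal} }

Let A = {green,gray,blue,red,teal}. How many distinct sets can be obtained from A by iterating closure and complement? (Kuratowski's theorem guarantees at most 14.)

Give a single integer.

6

closure: X∖int(X∖A) = X∖{gold} = {pink,green,gray,blue,red,teal}
Let k=closure and c=complement:
  1. A     = {green,gray,blue,red,teal}
  2. kA    = {pink,green,gray,blue,red,teal}
  3. cA    = {pink,gold}
  4. ckA   = {gold}
  5. kcA   = {pink,gray,red,gold,teal}
  6. ckcA  = {green,blue}
— saturated at 6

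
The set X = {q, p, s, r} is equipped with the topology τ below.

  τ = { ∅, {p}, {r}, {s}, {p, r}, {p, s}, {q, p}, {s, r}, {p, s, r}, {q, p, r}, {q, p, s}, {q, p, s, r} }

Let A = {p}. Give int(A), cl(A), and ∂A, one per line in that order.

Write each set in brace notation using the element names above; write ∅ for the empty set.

int(A) = {p}
cl(A)  = {q, p}
∂A     = {q}

U open, U⊆A: ∅, {p}. int(A) = ⋃ = {p}
X∖A={q, s, r}, int(X∖A)={s, r}, hence cl(A)={q, p}
∂A: remove int from cl → {q}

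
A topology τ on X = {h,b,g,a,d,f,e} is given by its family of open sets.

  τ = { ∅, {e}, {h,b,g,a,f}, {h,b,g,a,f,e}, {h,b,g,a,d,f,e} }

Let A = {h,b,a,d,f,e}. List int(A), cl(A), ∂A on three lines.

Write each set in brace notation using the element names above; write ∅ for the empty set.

interior: largest open inside A is {e} (from ∅, {e})
cl via duality: int({g}) = ∅, so X∖∅ = {h,b,g,a,d,f,e}
cl∖int = {h,b,g,a,d,f}

int(A) = {e}
cl(A)  = {h,b,g,a,d,f,e}
∂A     = {h,b,g,a,d,f}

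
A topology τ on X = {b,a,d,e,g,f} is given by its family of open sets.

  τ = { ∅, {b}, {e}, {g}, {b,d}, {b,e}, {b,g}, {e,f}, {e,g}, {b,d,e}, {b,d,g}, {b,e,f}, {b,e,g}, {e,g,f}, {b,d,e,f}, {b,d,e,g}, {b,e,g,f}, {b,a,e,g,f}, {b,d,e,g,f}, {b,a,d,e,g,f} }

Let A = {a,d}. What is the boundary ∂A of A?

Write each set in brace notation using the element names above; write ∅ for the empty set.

interior: largest open inside A is ∅ (from ∅)
cl via duality: int({b,e,g,f}) = {b,e,g,f}, so X∖{b,e,g,f} = {a,d}
cl∖int = {a,d}

{a,d}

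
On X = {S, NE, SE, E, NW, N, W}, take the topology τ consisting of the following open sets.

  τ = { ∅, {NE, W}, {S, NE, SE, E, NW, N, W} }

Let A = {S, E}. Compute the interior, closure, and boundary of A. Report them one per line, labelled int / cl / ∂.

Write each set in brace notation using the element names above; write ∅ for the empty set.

int(A) = ∅
cl(A)  = {S, SE, E, NW, N}
∂A     = {S, SE, E, NW, N}

opens ⊆ A: ∅; union → int = ∅
complement {NE, SE, NW, N, W}; its interior {NE, W}; cl(A) = X∖{NE, W} = {S, SE, E, NW, N}
boundary = {S, SE, E, NW, N} ∖ ∅ = {S, SE, E, NW, N}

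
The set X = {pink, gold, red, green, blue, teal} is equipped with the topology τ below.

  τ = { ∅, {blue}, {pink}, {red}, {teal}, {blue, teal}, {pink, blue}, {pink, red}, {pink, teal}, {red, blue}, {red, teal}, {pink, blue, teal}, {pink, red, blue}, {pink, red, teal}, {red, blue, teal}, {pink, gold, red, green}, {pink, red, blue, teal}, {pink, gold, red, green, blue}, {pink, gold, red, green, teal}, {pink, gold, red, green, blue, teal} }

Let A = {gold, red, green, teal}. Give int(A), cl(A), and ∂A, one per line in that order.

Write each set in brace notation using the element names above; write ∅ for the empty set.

opens ⊆ A: ∅, {red}, {teal}, {red, teal}; union → int = {red, teal}
complement {pink, blue}; its interior {pink, blue}; cl(A) = X∖{pink, blue} = {gold, red, green, teal}
boundary = {gold, red, green, teal} ∖ {red, teal} = {gold, green}

int(A) = {red, teal}
cl(A)  = {gold, red, green, teal}
∂A     = {gold, green}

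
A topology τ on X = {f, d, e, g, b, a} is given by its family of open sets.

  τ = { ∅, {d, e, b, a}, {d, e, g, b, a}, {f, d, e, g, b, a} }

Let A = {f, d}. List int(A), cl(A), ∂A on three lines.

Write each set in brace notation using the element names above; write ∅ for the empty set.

int(A) = ∅
cl(A)  = {f, d, e, g, b, a}
∂A     = {f, d, e, g, b, a}

interior: largest open inside A is ∅ (from ∅)
cl via duality: int({e, g, b, a}) = ∅, so X∖∅ = {f, d, e, g, b, a}
cl∖int = {f, d, e, g, b, a}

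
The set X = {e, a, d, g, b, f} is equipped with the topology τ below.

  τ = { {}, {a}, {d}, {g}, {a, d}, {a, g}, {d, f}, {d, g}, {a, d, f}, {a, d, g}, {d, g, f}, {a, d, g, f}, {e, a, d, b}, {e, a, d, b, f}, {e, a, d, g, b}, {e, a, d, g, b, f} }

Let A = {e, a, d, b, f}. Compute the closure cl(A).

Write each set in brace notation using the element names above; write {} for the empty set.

X∖A={g}, int(X∖A)={g}, hence cl(A)={e, a, d, b, f}

{e, a, d, b, f}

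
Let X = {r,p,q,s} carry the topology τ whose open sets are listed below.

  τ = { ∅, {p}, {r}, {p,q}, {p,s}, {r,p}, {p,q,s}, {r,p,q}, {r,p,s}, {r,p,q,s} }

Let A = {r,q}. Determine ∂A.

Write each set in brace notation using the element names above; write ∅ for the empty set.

{q}

interior: largest open inside A is {r} (from ∅, {r})
cl via duality: int({p,s}) = {p,s}, so X∖{p,s} = {r,q}
cl∖int = {q}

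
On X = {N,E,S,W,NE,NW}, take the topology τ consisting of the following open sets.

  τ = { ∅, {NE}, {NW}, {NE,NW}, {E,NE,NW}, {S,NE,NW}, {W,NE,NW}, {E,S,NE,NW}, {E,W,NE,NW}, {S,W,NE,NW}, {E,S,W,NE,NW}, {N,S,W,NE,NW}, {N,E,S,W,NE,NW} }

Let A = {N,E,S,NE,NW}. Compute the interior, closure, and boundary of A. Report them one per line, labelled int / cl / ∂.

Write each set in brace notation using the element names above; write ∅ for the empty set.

int(A) = {E,S,NE,NW}
cl(A)  = {N,E,S,W,NE,NW}
∂A     = {N,W}

open subsets of A: ∅, {NW}, {NE}, {NE,NW}, {E,NE,NW}, {S,NE,NW}, {E,S,NE,NW}; so int(A) = {E,S,NE,NW}
closure: X∖int(X∖A) = X∖∅ = {N,E,S,W,NE,NW}
∂A = {N,E,S,W,NE,NW} minus {E,S,NE,NW} = {N,W}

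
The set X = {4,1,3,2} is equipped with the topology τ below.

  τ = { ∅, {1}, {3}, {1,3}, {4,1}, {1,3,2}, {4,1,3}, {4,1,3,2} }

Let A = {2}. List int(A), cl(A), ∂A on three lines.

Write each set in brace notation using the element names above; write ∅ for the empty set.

int(A) = ∅
cl(A)  = {2}
∂A     = {2}

open subsets of A: ∅; so int(A) = ∅
closure: X∖int(X∖A) = X∖{4,1,3} = {2}
∂A = {2} minus ∅ = {2}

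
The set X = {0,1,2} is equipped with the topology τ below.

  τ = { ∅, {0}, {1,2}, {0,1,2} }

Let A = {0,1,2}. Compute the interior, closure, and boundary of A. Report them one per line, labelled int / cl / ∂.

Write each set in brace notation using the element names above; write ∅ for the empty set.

int(A) = {0,1,2}
cl(A)  = {0,1,2}
∂A     = ∅

U open, U⊆A: ∅, {0}, {1,2}, {0,1,2}. int(A) = ⋃ = {0,1,2}
X∖A=∅, int(X∖A)=∅, hence cl(A)={0,1,2}
∂A: remove int from cl → ∅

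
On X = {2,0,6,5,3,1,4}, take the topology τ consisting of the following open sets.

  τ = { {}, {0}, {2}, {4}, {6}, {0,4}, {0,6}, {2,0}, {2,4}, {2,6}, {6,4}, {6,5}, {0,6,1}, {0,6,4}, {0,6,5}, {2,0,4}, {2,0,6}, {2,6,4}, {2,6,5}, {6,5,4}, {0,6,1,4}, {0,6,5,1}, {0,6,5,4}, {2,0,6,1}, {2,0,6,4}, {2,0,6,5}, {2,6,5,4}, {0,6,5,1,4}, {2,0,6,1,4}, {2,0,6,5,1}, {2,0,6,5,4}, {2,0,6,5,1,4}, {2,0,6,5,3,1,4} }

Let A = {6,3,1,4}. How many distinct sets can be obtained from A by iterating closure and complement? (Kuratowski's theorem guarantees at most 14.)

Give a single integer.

8

X∖A={2,0,5}, int(X∖A)={2,0}, hence cl(A)={6,5,3,1,4}
Orbit (k=closure, c=complement):
  1. A     = {6,3,1,4}
  2. kA    = {6,5,3,1,4}
  3. cA    = {2,0,5}
  4. ckA   = {2,0}
  5. kcA   = {2,0,5,3,1}
  6. kckA  = {2,0,3,1}
  7. ckcA  = {6,4}
  8. ckckA = {6,5,4}
(closed under both — stop)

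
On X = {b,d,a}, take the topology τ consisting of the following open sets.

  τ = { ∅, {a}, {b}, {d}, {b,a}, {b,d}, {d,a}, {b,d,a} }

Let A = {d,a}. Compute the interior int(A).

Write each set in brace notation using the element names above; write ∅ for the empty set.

{d,a}

U open, U⊆A: ∅, {d}, {a}, {d,a}. int(A) = ⋃ = {d,a}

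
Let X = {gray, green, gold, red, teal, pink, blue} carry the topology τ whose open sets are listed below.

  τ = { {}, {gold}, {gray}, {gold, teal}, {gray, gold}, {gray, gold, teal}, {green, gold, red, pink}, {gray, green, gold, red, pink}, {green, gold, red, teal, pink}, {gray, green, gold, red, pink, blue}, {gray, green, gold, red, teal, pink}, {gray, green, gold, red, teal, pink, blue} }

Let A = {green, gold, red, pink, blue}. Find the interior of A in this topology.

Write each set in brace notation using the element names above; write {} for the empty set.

{green, gold, red, pink}

open subsets of A: {}, {gold}, {green, gold, red, pink}; so int(A) = {green, gold, red, pink}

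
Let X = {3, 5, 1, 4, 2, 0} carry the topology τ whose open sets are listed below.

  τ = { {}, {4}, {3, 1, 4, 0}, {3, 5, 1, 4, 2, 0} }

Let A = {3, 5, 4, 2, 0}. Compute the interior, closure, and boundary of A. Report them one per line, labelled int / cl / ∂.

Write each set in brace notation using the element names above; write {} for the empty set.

U open, U⊆A: {}, {4}. int(A) = ⋃ = {4}
X∖A={1}, int(X∖A)={}, hence cl(A)={3, 5, 1, 4, 2, 0}
∂A: remove int from cl → {3, 5, 1, 2, 0}

int(A) = {4}
cl(A)  = {3, 5, 1, 4, 2, 0}
∂A     = {3, 5, 1, 2, 0}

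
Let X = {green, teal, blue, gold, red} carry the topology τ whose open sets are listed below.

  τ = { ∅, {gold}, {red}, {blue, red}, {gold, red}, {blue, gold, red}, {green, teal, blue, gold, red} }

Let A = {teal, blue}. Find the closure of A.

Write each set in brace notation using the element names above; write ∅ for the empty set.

{green, teal, blue}

cl via duality: int({green, gold, red}) = {gold, red}, so X∖{gold, red} = {green, teal, blue}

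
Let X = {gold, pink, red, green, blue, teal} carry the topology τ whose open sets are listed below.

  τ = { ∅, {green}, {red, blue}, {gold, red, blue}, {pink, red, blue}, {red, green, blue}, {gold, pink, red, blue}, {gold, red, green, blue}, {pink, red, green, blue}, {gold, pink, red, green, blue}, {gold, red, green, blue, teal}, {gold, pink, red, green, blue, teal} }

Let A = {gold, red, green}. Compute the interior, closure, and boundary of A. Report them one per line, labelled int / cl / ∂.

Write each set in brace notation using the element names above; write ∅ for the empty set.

open subsets of A: ∅, {green}; so int(A) = {green}
closure: X∖int(X∖A) = X∖∅ = {gold, pink, red, green, blue, teal}
∂A = {gold, pink, red, green, blue, teal} minus {green} = {gold, pink, red, blue, teal}

int(A) = {green}
cl(A)  = {gold, pink, red, green, blue, teal}
∂A     = {gold, pink, red, blue, teal}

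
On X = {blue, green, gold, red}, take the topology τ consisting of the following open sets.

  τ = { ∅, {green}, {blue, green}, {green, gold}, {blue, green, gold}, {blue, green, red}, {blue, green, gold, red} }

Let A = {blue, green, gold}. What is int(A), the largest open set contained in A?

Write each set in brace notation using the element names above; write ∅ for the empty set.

U open, U⊆A: ∅, {green}, {green, gold}, {blue, green}, {blue, green, gold}. int(A) = ⋃ = {blue, green, gold}

{blue, green, gold}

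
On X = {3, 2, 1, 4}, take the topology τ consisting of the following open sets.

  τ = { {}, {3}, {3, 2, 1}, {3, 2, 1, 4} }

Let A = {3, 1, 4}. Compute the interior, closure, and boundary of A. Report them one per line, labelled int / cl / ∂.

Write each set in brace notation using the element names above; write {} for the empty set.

U open, U⊆A: {}, {3}. int(A) = ⋃ = {3}
X∖A={2}, int(X∖A)={}, hence cl(A)={3, 2, 1, 4}
∂A: remove int from cl → {2, 1, 4}

int(A) = {3}
cl(A)  = {3, 2, 1, 4}
∂A     = {2, 1, 4}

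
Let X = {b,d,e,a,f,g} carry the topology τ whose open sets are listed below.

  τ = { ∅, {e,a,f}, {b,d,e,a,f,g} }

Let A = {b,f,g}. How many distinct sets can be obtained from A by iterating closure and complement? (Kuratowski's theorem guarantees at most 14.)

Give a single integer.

X∖A={d,e,a}, int(X∖A)=∅, hence cl(A)={b,d,e,a,f,g}
Orbit (k=closure, c=complement):
  1. A     = {b,f,g}
  2. kA    = {b,d,e,a,f,g}
  3. cA    = {d,e,a}
  4. ckA   = ∅
(closed under both — stop)

4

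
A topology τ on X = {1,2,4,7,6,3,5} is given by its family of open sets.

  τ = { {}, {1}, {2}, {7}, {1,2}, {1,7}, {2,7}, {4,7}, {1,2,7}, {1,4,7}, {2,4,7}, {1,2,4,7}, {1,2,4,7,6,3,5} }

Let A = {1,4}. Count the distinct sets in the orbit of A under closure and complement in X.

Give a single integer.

closure: X∖int(X∖A) = X∖{2,7} = {1,4,6,3,5}
Let k=closure and c=complement:
  1. A     = {1,4}
  2. kA    = {1,4,6,3,5}
  3. cA    = {2,7,6,3,5}
  4. ckA   = {2,7}
  5. kcA   = {2,4,7,6,3,5}
  6. ckcA  = {1}
  7. kckcA = {1,6,3,5}
  8. ckckcA = {2,4,7}
— saturated at 8

8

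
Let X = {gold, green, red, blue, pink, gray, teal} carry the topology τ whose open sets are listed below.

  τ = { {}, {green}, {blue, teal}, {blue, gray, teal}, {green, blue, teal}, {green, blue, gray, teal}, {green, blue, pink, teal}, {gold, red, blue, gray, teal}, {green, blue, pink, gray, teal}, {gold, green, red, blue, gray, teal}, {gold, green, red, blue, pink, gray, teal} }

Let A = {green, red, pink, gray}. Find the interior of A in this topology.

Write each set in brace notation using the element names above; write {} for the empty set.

U open, U⊆A: {}, {green}. int(A) = ⋃ = {green}

{green}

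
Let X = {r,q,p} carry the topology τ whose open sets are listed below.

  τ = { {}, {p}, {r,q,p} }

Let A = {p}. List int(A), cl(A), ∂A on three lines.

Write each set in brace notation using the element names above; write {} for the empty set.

interior: largest open inside A is {p} (from {}, {p})
cl via duality: int({r,q}) = {}, so X∖{} = {r,q,p}
cl∖int = {r,q}

int(A) = {p}
cl(A)  = {r,q,p}
∂A     = {r,q}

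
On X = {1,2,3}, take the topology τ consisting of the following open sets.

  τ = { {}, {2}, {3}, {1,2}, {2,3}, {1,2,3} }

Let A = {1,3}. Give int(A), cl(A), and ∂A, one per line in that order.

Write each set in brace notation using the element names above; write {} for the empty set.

int(A) = {3}
cl(A)  = {1,3}
∂A     = {1}

interior: largest open inside A is {3} (from {}, {3})
cl via duality: int({2}) = {2}, so X∖{2} = {1,3}
cl∖int = {1}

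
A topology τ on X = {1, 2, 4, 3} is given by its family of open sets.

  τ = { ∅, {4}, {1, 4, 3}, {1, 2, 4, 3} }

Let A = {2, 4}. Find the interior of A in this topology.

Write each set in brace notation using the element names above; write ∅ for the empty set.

opens ⊆ A: ∅, {4}; union → int = {4}

{4}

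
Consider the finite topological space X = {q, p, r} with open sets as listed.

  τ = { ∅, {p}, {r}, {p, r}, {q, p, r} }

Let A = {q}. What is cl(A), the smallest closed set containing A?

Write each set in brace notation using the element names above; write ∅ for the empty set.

cl via duality: int({p, r}) = {p, r}, so X∖{p, r} = {q}

{q}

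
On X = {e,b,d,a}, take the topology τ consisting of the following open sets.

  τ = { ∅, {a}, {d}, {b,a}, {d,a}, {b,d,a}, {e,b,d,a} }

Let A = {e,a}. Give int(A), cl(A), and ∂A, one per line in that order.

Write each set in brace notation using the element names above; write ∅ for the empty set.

open subsets of A: ∅, {a}; so int(A) = {a}
closure: X∖int(X∖A) = X∖{d} = {e,b,a}
∂A = {e,b,a} minus {a} = {e,b}

int(A) = {a}
cl(A)  = {e,b,a}
∂A     = {e,b}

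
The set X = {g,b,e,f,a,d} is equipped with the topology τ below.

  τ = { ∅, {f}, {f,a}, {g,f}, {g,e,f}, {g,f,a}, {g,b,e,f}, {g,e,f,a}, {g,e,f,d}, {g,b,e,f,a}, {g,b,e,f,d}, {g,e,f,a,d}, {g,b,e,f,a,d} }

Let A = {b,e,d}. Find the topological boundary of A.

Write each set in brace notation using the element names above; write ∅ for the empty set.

U open, U⊆A: ∅. int(A) = ⋃ = ∅
X∖A={g,f,a}, int(X∖A)={g,f,a}, hence cl(A)={b,e,d}
∂A: remove int from cl → {b,e,d}

{b,e,d}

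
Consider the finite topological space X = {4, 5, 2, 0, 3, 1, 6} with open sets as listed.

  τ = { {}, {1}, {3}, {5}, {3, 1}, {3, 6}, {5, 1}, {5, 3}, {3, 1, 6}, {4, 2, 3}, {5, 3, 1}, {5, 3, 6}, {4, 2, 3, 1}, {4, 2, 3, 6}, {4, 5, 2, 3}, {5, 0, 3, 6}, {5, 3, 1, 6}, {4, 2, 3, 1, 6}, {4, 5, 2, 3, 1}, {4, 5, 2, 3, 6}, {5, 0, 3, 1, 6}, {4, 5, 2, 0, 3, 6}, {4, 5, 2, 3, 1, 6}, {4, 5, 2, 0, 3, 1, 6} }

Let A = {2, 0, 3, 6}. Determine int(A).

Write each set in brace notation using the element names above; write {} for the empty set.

{3, 6}

opens ⊆ A: {}, {3}, {3, 6}; union → int = {3, 6}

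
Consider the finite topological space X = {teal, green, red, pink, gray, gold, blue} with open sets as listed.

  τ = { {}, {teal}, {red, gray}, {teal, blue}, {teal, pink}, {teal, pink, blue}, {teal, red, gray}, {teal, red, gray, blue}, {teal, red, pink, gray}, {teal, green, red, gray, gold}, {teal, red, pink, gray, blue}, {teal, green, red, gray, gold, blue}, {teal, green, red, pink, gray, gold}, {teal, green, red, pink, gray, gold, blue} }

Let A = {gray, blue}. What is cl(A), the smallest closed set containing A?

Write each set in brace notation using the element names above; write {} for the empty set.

cl via duality: int({teal, green, red, pink, gold}) = {teal, pink}, so X∖{teal, pink} = {green, red, gray, gold, blue}

{green, red, gray, gold, blue}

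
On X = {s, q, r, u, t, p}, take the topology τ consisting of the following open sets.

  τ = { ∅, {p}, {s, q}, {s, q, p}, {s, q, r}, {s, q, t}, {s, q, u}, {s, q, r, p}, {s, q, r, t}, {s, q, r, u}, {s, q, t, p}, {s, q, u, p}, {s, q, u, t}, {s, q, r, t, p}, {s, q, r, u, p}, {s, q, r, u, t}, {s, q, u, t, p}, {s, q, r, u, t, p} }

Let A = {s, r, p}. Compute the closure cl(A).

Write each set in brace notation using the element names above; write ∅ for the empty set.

{s, q, r, u, t, p}

closure: X∖int(X∖A) = X∖∅ = {s, q, r, u, t, p}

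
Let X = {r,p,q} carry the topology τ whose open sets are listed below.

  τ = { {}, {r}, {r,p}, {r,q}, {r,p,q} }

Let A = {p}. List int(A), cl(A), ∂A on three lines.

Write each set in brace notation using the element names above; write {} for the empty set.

int(A) = {}
cl(A)  = {p}
∂A     = {p}

U open, U⊆A: {}. int(A) = ⋃ = {}
X∖A={r,q}, int(X∖A)={r,q}, hence cl(A)={p}
∂A: remove int from cl → {p}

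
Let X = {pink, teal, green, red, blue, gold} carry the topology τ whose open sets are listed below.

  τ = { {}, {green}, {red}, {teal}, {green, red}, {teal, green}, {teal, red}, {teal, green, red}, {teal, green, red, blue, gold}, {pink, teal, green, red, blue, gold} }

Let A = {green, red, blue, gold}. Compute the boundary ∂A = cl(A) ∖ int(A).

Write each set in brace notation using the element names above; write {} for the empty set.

open subsets of A: {}, {red}, {green}, {green, red}; so int(A) = {green, red}
closure: X∖int(X∖A) = X∖{teal} = {pink, green, red, blue, gold}
∂A = {pink, green, red, blue, gold} minus {green, red} = {pink, blue, gold}

{pink, blue, gold}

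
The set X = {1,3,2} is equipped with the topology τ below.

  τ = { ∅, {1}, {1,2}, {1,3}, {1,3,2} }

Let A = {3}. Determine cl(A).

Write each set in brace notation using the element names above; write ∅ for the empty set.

{3}

cl via duality: int({1,2}) = {1,2}, so X∖{1,2} = {3}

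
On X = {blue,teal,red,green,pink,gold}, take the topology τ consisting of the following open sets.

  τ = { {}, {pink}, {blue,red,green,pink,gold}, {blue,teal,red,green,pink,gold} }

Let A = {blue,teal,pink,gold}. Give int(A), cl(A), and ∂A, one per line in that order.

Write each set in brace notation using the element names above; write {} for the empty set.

opens ⊆ A: {}, {pink}; union → int = {pink}
complement {red,green}; its interior {}; cl(A) = X∖{} = {blue,teal,red,green,pink,gold}
boundary = {blue,teal,red,green,pink,gold} ∖ {pink} = {blue,teal,red,green,gold}

int(A) = {pink}
cl(A)  = {blue,teal,red,green,pink,gold}
∂A     = {blue,teal,red,green,gold}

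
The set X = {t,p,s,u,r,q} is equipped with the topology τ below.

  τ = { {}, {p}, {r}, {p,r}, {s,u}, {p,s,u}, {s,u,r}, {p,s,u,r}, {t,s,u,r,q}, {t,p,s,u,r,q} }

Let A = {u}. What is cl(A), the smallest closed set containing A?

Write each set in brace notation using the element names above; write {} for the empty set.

X∖A={t,p,s,r,q}, int(X∖A)={p,r}, hence cl(A)={t,s,u,q}

{t,s,u,q}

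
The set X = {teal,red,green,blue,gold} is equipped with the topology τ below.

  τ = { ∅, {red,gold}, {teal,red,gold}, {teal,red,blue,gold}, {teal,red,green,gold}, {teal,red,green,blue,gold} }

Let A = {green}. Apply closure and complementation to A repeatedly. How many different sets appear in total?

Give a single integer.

4

cl via duality: int({teal,red,blue,gold}) = {teal,red,blue,gold}, so X∖{teal,red,blue,gold} = {green}
Write k for closure, c for complement:
  1. A     = {green}
  2. cA    = {teal,red,blue,gold}
  3. kcA   = {teal,red,green,blue,gold}
  4. ckcA  = ∅
applying k or c yields no new set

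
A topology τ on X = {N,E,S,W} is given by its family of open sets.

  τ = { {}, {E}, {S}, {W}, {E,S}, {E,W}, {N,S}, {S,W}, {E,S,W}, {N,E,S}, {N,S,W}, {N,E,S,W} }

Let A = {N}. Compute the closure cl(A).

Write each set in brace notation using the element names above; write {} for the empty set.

{N}

complement {E,S,W}; its interior {E,S,W}; cl(A) = X∖{E,S,W} = {N}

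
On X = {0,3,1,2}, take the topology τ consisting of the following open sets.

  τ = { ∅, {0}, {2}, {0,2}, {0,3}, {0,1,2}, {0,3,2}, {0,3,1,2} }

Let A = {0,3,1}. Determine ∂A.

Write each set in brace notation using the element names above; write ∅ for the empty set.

{1}

opens ⊆ A: ∅, {0}, {0,3}; union → int = {0,3}
complement {2}; its interior {2}; cl(A) = X∖{2} = {0,3,1}
boundary = {0,3,1} ∖ {0,3} = {1}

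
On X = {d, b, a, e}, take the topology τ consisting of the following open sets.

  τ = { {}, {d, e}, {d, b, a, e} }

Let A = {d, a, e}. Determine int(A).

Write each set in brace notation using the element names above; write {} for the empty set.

open subsets of A: {}, {d, e}; so int(A) = {d, e}

{d, e}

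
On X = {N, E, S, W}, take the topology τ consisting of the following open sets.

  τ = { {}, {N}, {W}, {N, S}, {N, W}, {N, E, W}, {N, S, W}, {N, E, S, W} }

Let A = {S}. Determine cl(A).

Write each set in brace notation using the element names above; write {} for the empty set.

cl via duality: int({N, E, W}) = {N, E, W}, so X∖{N, E, W} = {S}

{S}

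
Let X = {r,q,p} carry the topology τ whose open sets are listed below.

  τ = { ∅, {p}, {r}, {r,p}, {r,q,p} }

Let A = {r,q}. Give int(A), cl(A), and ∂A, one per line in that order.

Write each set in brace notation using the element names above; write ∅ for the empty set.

interior: largest open inside A is {r} (from ∅, {r})
cl via duality: int({p}) = {p}, so X∖{p} = {r,q}
cl∖int = {q}

int(A) = {r}
cl(A)  = {r,q}
∂A     = {q}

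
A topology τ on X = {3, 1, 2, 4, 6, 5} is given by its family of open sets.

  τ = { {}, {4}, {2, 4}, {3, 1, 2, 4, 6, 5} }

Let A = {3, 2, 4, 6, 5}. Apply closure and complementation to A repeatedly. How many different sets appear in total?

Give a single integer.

6

cl via duality: int({1}) = {}, so X∖{} = {3, 1, 2, 4, 6, 5}
Write k for closure, c for complement:
  1. A     = {3, 2, 4, 6, 5}
  2. kA    = {3, 1, 2, 4, 6, 5}
  3. cA    = {1}
  4. ckA   = {}
  5. kcA   = {3, 1, 6, 5}
  6. ckcA  = {2, 4}
applying k or c yields no new set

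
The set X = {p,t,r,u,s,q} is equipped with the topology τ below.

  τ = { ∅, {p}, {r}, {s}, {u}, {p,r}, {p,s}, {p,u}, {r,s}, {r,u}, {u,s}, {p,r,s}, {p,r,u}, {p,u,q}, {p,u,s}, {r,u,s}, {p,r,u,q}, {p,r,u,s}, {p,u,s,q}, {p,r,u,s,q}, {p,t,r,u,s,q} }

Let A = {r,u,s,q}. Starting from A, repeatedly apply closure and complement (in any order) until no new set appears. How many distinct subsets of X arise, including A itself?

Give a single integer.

6

X∖A={p,t}, int(X∖A)={p}, hence cl(A)={t,r,u,s,q}
Orbit (k=closure, c=complement):
  1. A     = {r,u,s,q}
  2. kA    = {t,r,u,s,q}
  3. cA    = {p,t}
  4. ckA   = {p}
  5. kcA   = {p,t,q}
  6. ckcA  = {r,u,s}
(closed under both — stop)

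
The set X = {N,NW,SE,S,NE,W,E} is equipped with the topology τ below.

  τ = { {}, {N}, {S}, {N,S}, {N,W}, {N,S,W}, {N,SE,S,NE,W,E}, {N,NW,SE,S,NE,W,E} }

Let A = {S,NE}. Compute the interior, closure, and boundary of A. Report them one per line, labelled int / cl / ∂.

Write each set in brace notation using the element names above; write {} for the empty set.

int(A) = {S}
cl(A)  = {NW,SE,S,NE,E}
∂A     = {NW,SE,NE,E}

U open, U⊆A: {}, {S}. int(A) = ⋃ = {S}
X∖A={N,NW,SE,W,E}, int(X∖A)={N,W}, hence cl(A)={NW,SE,S,NE,E}
∂A: remove int from cl → {NW,SE,NE,E}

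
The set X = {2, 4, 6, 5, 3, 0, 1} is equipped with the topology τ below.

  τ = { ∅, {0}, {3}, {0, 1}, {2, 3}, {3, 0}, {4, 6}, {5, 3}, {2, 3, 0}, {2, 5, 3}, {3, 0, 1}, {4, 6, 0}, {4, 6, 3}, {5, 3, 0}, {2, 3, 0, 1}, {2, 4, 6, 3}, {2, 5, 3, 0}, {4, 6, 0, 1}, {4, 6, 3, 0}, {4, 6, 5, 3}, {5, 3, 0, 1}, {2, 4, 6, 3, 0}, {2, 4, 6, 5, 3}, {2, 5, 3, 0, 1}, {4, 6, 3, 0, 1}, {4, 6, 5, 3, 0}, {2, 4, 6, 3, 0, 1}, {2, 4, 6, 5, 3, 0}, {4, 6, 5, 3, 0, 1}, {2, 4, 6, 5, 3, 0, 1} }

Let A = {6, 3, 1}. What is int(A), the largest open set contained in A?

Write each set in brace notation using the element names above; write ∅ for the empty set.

{3}

U open, U⊆A: ∅, {3}. int(A) = ⋃ = {3}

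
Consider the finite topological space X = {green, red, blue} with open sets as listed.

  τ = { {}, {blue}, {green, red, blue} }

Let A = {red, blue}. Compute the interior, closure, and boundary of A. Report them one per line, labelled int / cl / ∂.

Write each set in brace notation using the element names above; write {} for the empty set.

int(A) = {blue}
cl(A)  = {green, red, blue}
∂A     = {green, red}

open subsets of A: {}, {blue}; so int(A) = {blue}
closure: X∖int(X∖A) = X∖{} = {green, red, blue}
∂A = {green, red, blue} minus {blue} = {green, red}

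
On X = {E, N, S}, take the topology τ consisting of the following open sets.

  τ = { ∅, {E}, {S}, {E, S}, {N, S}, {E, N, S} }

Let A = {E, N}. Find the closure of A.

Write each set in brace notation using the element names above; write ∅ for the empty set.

{E, N}

complement {S}; its interior {S}; cl(A) = X∖{S} = {E, N}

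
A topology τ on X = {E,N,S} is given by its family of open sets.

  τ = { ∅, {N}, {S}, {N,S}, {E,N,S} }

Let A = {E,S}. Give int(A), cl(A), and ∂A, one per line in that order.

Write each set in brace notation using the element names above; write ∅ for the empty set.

int(A) = {S}
cl(A)  = {E,S}
∂A     = {E}

opens ⊆ A: ∅, {S}; union → int = {S}
complement {N}; its interior {N}; cl(A) = X∖{N} = {E,S}
boundary = {E,S} ∖ {S} = {E}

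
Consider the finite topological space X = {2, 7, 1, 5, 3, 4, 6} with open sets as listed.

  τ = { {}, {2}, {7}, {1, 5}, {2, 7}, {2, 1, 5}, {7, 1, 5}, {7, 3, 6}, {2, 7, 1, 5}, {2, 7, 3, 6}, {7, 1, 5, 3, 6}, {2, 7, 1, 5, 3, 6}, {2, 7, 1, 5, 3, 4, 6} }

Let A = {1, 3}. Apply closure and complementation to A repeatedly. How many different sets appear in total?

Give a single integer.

closure: X∖int(X∖A) = X∖{2, 7} = {1, 5, 3, 4, 6}
Let k=closure and c=complement:
  1. A     = {1, 3}
  2. kA    = {1, 5, 3, 4, 6}
  3. cA    = {2, 7, 5, 4, 6}
  4. ckA   = {2, 7}
  5. kcA   = {2, 7, 1, 5, 3, 4, 6}
  6. kckA  = {2, 7, 3, 4, 6}
  7. ckcA  = {}
  8. ckckA = {1, 5}
  9. kckckA = {1, 5, 4}
  10. ckckckA = {2, 7, 3, 6}
— saturated at 10

10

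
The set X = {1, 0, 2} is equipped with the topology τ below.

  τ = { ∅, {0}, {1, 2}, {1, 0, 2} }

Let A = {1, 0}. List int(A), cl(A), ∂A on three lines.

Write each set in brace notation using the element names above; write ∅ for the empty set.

int(A) = {0}
cl(A)  = {1, 0, 2}
∂A     = {1, 2}

opens ⊆ A: ∅, {0}; union → int = {0}
complement {2}; its interior ∅; cl(A) = X∖∅ = {1, 0, 2}
boundary = {1, 0, 2} ∖ {0} = {1, 2}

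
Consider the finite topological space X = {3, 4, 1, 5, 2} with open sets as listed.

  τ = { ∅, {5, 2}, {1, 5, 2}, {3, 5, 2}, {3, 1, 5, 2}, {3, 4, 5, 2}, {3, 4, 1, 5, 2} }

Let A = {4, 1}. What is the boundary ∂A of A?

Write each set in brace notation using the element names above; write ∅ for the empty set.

{4, 1}

open subsets of A: ∅; so int(A) = ∅
closure: X∖int(X∖A) = X∖{3, 5, 2} = {4, 1}
∂A = {4, 1} minus ∅ = {4, 1}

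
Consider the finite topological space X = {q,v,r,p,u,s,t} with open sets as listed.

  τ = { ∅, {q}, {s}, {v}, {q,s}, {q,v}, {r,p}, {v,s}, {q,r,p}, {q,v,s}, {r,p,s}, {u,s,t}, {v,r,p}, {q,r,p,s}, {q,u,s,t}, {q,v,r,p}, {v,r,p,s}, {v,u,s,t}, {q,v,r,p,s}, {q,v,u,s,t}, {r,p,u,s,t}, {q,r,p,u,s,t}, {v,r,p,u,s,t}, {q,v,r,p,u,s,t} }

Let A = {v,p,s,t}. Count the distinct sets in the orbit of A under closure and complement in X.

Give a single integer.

X∖A={q,r,u}, int(X∖A)={q}, hence cl(A)={v,r,p,u,s,t}
Orbit (k=closure, c=complement):
  1. A     = {v,p,s,t}
  2. kA    = {v,r,p,u,s,t}
  3. cA    = {q,r,u}
  4. ckA   = {q}
  5. kcA   = {q,r,p,u,t}
  6. ckcA  = {v,s}
  7. kckcA = {v,u,s,t}
  8. ckckcA = {q,r,p}
(closed under both — stop)

8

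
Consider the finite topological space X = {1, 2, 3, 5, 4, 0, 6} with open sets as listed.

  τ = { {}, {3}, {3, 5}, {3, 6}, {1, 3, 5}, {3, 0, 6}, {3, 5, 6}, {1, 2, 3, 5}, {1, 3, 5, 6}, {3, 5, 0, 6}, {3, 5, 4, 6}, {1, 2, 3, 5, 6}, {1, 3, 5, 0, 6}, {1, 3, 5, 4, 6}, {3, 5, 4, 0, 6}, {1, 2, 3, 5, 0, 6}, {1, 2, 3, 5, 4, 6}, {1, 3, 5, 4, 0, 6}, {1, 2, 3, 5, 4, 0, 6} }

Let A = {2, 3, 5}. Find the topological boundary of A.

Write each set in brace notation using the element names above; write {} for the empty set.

interior: largest open inside A is {3, 5} (from {}, {3}, {3, 5})
cl via duality: int({1, 4, 0, 6}) = {}, so X∖{} = {1, 2, 3, 5, 4, 0, 6}
cl∖int = {1, 2, 4, 0, 6}

{1, 2, 4, 0, 6}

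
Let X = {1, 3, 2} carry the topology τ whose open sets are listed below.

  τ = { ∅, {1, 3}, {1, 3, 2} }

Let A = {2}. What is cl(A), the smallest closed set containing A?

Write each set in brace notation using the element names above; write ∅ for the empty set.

cl via duality: int({1, 3}) = {1, 3}, so X∖{1, 3} = {2}

{2}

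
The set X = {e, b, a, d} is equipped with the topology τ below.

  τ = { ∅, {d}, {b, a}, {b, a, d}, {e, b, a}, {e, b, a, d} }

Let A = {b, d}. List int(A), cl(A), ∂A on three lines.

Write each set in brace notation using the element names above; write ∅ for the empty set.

interior: largest open inside A is {d} (from ∅, {d})
cl via duality: int({e, a}) = ∅, so X∖∅ = {e, b, a, d}
cl∖int = {e, b, a}

int(A) = {d}
cl(A)  = {e, b, a, d}
∂A     = {e, b, a}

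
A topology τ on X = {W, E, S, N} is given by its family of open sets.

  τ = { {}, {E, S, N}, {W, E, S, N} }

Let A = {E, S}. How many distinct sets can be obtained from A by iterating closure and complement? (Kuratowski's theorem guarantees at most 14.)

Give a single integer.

4

cl via duality: int({W, N}) = {}, so X∖{} = {W, E, S, N}
Write k for closure, c for complement:
  1. A     = {E, S}
  2. kA    = {W, E, S, N}
  3. cA    = {W, N}
  4. ckA   = {}
applying k or c yields no new set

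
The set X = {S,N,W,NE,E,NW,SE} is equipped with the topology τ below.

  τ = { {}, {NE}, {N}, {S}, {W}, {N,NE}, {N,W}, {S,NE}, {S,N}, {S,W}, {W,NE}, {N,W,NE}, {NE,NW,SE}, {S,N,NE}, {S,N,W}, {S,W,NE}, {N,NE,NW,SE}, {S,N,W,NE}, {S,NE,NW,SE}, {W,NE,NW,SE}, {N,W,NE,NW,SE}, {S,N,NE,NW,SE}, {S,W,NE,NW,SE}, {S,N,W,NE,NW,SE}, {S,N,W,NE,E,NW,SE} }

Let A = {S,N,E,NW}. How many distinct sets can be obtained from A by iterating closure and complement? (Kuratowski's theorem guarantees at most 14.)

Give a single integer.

8

X∖A={W,NE,SE}, int(X∖A)={W,NE}, hence cl(A)={S,N,E,NW,SE}
Orbit (k=closure, c=complement):
  1. A     = {S,N,E,NW}
  2. kA    = {S,N,E,NW,SE}
  3. cA    = {W,NE,SE}
  4. ckA   = {W,NE}
  5. kcA   = {W,NE,E,NW,SE}
  6. ckcA  = {S,N}
  7. kckcA = {S,N,E}
  8. ckckcA = {W,NE,NW,SE}
(closed under both — stop)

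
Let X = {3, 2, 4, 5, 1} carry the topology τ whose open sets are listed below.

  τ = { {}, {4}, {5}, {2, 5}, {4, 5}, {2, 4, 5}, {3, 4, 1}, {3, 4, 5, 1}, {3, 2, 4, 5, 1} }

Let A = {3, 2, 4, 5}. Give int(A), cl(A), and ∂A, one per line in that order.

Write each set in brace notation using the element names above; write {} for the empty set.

opens ⊆ A: {}, {4}, {5}, {2, 5}, {4, 5}, {2, 4, 5}; union → int = {2, 4, 5}
complement {1}; its interior {}; cl(A) = X∖{} = {3, 2, 4, 5, 1}
boundary = {3, 2, 4, 5, 1} ∖ {2, 4, 5} = {3, 1}

int(A) = {2, 4, 5}
cl(A)  = {3, 2, 4, 5, 1}
∂A     = {3, 1}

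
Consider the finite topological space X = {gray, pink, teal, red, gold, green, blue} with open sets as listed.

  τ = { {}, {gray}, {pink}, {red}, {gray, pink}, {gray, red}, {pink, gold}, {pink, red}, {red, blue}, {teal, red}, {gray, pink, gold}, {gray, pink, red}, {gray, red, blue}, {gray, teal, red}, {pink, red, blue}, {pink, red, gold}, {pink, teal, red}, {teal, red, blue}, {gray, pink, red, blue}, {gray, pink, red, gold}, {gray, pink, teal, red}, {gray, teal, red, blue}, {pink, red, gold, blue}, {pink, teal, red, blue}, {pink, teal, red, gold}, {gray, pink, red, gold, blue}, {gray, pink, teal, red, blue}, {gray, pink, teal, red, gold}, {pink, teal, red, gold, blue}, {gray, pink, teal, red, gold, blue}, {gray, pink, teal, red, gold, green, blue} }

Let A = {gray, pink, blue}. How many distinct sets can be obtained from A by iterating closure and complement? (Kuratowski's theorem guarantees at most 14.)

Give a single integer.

closure: X∖int(X∖A) = X∖{teal, red} = {gray, pink, gold, green, blue}
Let k=closure and c=complement:
  1. A     = {gray, pink, blue}
  2. kA    = {gray, pink, gold, green, blue}
  3. cA    = {teal, red, gold, green}
  4. ckA   = {teal, red}
  5. kcA   = {teal, red, gold, green, blue}
  6. kckA  = {teal, red, green, blue}
  7. ckcA  = {gray, pink}
  8. ckckA = {gray, pink, gold}
  9. kckcA = {gray, pink, gold, green}
  10. ckckcA = {teal, red, blue}
— saturated at 10

10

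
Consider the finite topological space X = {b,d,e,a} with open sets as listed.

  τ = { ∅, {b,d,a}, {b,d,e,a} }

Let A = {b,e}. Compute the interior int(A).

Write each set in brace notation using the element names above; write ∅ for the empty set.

∅

opens ⊆ A: ∅; union → int = ∅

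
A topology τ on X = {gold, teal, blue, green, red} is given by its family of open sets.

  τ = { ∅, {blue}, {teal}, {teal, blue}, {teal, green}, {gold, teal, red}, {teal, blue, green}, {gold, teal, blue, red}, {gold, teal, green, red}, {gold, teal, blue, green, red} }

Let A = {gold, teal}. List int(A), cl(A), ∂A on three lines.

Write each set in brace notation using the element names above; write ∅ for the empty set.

int(A) = {teal}
cl(A)  = {gold, teal, green, red}
∂A     = {gold, green, red}

open subsets of A: ∅, {teal}; so int(A) = {teal}
closure: X∖int(X∖A) = X∖{blue} = {gold, teal, green, red}
∂A = {gold, teal, green, red} minus {teal} = {gold, green, red}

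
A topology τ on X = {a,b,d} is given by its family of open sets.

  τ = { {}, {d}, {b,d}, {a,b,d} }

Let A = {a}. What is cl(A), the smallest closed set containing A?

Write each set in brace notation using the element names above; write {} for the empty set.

{a}

X∖A={b,d}, int(X∖A)={b,d}, hence cl(A)={a}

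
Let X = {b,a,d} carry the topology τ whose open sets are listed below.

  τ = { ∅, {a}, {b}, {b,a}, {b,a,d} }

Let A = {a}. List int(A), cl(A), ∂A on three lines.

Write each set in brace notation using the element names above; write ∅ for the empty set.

int(A) = {a}
cl(A)  = {a,d}
∂A     = {d}

interior: largest open inside A is {a} (from ∅, {a})
cl via duality: int({b,d}) = {b}, so X∖{b} = {a,d}
cl∖int = {d}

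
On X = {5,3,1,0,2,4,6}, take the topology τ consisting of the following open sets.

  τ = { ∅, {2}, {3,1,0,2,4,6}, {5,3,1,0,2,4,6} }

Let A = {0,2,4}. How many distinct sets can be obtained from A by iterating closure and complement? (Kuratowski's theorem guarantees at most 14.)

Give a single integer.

closure: X∖int(X∖A) = X∖∅ = {5,3,1,0,2,4,6}
Let k=closure and c=complement:
  1. A     = {0,2,4}
  2. kA    = {5,3,1,0,2,4,6}
  3. cA    = {5,3,1,6}
  4. ckA   = ∅
  5. kcA   = {5,3,1,0,4,6}
  6. ckcA  = {2}
— saturated at 6

6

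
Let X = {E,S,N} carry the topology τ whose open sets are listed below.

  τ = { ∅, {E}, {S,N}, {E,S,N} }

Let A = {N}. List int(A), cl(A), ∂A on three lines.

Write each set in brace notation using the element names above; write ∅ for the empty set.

int(A) = ∅
cl(A)  = {S,N}
∂A     = {S,N}

opens ⊆ A: ∅; union → int = ∅
complement {E,S}; its interior {E}; cl(A) = X∖{E} = {S,N}
boundary = {S,N} ∖ ∅ = {S,N}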